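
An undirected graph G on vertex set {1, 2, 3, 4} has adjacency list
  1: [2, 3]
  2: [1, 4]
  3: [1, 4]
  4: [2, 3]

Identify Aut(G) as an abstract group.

the dihedral group of order 8

Every vertex has degree 2 and the graph is connected, so G is the 4-cycle C_4. C_4 has 4 rotations and 4 reflections, so Aut(C_4) ≅ D_4 of order 8.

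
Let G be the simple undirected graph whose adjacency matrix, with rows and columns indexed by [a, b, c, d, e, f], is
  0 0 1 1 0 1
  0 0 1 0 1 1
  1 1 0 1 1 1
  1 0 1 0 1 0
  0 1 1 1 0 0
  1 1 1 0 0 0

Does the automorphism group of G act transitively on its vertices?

Vertex c is the only vertex of degree 5, so every automorphism fixes it; G is not vertex-transitive.

No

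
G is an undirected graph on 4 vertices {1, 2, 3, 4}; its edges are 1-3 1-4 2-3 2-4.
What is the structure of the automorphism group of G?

D_4

Every vertex has degree 2 and the graph is connected, so G is the 4-cycle C_4. The automorphisms of the 4-cycle are exactly the symmetries of a regular 4-gon: the dihedral group D_4, |D_4| = 8.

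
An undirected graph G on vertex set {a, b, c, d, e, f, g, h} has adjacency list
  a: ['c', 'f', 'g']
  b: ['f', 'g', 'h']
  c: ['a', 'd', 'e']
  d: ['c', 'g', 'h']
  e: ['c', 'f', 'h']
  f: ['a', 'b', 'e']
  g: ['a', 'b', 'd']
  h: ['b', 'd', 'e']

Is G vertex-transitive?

G is 3-regular and bipartite on 2^3 = 8 vertices with girth 4; it is the hypercube graph Q_3. The symmetry group of the 3-cube is the hyperoctahedral group B_3 = Z_2 ≀ S_3, of order 2^3·3! = 48. This group acts transitively on the 8 vertices.

Yes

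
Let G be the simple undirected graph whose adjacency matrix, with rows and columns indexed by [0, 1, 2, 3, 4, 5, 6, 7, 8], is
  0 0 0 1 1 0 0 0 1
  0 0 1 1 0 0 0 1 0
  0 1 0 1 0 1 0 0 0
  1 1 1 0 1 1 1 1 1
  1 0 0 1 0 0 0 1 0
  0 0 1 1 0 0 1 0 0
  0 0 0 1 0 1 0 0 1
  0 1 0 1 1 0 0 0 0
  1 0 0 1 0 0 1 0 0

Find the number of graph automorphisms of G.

Vertex 3 is the unique vertex of degree 8; the remaining 8 vertices each have degree 3 and induce a cycle, so G is the wheel on 9 vertices with hub 3. With the hub fixed, the remaining symmetry is that of the rim cycle C_8, giving the dihedral group D_8.

16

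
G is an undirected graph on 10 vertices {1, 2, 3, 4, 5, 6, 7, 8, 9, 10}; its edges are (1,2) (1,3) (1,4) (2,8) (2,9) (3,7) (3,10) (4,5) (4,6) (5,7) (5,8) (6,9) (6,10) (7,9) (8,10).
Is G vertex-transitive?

G is 3-regular on 10 vertices with no triangles and no 4-cycles (girth 5): this is the Petersen graph. It is a classical fact that the Petersen graph has automorphism group S_5 (order 120), arising from its description as the Kneser graph K(5,2). Under this action every vertex can be carried to every other, so G is vertex-transitive.

Yes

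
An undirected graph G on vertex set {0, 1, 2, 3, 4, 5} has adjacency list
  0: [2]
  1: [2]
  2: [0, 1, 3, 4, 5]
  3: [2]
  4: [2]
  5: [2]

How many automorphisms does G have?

120

Vertex 2 has degree 5 and every other vertex has degree 1, so G is the star K_{1,5} with centre 2. The 5 leaves are pairwise interchangeable while the centre is fixed, giving Aut(G) = S_5.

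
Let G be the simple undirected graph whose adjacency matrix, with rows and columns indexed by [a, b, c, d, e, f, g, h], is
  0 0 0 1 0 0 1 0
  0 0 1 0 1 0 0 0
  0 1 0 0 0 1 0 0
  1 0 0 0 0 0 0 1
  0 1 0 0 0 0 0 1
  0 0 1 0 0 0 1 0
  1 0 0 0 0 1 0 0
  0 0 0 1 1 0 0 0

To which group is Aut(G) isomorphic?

Every vertex has degree 2 and the graph is connected, so G is the 8-cycle C_8. C_8 has 8 rotations and 8 reflections, so Aut(C_8) ≅ D_8 of order 16.

D_8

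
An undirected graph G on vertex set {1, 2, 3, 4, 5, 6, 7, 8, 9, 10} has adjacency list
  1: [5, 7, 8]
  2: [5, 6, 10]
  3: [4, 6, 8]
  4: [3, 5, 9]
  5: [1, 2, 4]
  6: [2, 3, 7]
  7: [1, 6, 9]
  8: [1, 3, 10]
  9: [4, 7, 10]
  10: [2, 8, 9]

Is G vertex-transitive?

Yes

G is 3-regular on 10 vertices with no triangles and no 4-cycles (girth 5): this is the Petersen graph. It is a classical fact that the Petersen graph has automorphism group S_5 (order 120), arising from its description as the Kneser graph K(5,2). Under this action every vertex can be carried to every other, so G is vertex-transitive.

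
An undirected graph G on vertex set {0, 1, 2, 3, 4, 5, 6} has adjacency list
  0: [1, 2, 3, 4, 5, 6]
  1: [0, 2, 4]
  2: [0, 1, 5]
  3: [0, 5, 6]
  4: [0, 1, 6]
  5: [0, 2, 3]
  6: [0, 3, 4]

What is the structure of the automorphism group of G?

the dihedral group of order 12

Vertex 0 is the unique vertex of degree 6; the remaining 6 vertices each have degree 3 and induce a cycle, so G is the wheel on 7 vertices with hub 0. With the hub fixed, the remaining symmetry is that of the rim cycle C_6, giving the dihedral group D_6.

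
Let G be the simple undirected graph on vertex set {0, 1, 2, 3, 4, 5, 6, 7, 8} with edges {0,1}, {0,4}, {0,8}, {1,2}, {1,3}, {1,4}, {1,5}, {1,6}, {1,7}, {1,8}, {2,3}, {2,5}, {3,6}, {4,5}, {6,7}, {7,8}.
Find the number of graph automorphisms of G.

Vertex 1 is the unique vertex of degree 8; the remaining 8 vertices each have degree 3 and induce a cycle, so G is the wheel on 9 vertices with hub 1. Every automorphism fixes the hub and acts on the rim 8-cycle, so Aut(G) ≅ Aut(C_8) = D_8 of order 16.

16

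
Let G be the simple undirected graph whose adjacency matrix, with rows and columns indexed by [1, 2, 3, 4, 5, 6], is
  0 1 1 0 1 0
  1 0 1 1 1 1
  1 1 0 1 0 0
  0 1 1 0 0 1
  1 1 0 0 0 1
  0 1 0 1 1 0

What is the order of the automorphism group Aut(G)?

Vertex 2 is the unique vertex of degree 5; the remaining 5 vertices each have degree 3 and induce a cycle, so G is the wheel on 6 vertices with hub 2. With the hub fixed, the remaining symmetry is that of the rim cycle C_5, giving the dihedral group D_5.

10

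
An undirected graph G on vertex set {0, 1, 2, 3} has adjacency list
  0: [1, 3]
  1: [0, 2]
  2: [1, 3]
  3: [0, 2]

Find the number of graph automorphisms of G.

8

G is 2-regular and bipartite with parts {1, 3} and {0, 2} (each part is independent and every cross-pair is an edge), so G = K_{2,2}. Aut(K_{2,2}) is the wreath product S_2 ≀ Z_2: permute within each part, then optionally swap the parts; |Aut| = 2·(2!)² = 8.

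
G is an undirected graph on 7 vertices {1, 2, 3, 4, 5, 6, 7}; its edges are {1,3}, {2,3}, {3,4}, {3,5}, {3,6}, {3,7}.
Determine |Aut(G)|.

Vertex 3 has degree 6 and every other vertex has degree 1, so G is the star K_{1,6} with centre 3. Any automorphism fixes the centre and permutes the 6 leaves freely, so Aut(G) ≅ S_6 of order 6! = 720.

720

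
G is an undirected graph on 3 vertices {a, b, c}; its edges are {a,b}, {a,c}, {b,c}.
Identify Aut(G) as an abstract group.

the symmetric group on 3 letters

All 3 vertices are pairwise adjacent: G = K_3. Any permutation of the 3 vertices preserves K_3, so Aut(K_3) = S_3 of order 3! = 6.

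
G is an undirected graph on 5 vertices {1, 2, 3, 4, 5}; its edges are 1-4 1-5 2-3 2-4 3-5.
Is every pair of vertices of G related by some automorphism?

G is 2-regular and connected on 5 vertices, i.e. the cycle C_5. The automorphisms of the 5-cycle are exactly the symmetries of a regular 5-gon: the dihedral group D_5, |D_5| = 10. This group acts transitively on the 5 vertices.

Yes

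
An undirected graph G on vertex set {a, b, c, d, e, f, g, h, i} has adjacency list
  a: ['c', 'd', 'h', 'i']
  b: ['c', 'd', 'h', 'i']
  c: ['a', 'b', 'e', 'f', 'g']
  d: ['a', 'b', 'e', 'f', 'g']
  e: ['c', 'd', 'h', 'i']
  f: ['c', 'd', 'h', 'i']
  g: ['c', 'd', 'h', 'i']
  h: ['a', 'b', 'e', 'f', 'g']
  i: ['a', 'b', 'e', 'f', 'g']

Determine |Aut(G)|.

The vertices split by degree into {c, d, h, i} (degree 5) and {a, b, e, f, g} (degree 4); every edge runs between the two parts, so G is the complete bipartite graph K_{4,5}. Automorphisms preserve the bipartition setwise (since the parts differ in size) and act as S_4 × S_5 within it; |Aut| = 2880.

2880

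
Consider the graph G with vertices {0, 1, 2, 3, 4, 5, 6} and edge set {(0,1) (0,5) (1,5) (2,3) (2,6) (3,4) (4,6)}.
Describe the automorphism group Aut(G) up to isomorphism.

G has two connected components, {2, 3, 4, 6} and {0, 1, 5}; each is 2-regular, so G = C_4 ⊔ C_3. The components are non-isomorphic (different sizes), so Aut(G) = Aut(C_4) × Aut(C_3) = D_4 × D_3 of order 8·6 = 48.

D_4 × D_3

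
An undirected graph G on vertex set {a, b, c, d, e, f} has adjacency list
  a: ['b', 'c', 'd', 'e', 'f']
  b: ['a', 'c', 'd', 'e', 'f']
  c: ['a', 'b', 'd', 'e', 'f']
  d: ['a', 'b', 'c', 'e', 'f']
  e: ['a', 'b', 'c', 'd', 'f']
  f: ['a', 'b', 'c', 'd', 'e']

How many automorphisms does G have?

720

Every vertex has degree 5, so G is the complete graph K_6. Every bijection on the vertex set is an automorphism of K_6; hence Aut(K_6) ≅ S_6, order 720.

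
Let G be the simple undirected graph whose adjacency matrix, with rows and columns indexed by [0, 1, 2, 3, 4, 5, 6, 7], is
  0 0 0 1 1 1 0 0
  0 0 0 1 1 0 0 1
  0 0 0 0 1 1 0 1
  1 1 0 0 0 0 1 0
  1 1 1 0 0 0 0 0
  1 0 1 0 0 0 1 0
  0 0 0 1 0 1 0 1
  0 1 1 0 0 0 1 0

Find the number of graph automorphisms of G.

48

G is 3-regular and bipartite on 2^3 = 8 vertices with girth 4; it is the hypercube graph Q_3. Aut(Q_3) consists of the signed permutations of the 3 coordinate axes: 3! permutations times 2^3 sign flips, so |Aut| = 2^3·3! = 48.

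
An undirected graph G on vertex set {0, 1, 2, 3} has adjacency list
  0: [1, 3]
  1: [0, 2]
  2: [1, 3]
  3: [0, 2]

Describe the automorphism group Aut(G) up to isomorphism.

D_4

G is 2-regular and connected on 4 vertices, i.e. the cycle C_4. C_4 has 4 rotations and 4 reflections, so Aut(C_4) ≅ D_4 of order 8.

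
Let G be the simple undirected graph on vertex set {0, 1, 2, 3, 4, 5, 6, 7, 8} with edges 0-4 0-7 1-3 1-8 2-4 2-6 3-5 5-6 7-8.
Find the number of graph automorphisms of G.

18

Every vertex has degree 2 and the graph is connected, so G is the 9-cycle C_9. C_9 has 9 rotations and 9 reflections, so Aut(C_9) ≅ D_9 of order 18.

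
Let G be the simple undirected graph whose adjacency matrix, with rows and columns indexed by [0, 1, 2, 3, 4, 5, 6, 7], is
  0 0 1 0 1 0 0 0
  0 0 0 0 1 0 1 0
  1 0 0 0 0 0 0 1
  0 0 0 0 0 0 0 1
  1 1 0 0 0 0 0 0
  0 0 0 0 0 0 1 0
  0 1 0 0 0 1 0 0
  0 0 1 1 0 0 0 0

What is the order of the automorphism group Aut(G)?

2

The degree sequence is [2, 2, 2, 1, 2, 1, 2, 2]; the two degree-1 vertices 3 and 5 are the ends of a path, so G = P_8. The only nontrivial automorphism of a path is the end-to-end reflection, so Aut(G) ≅ Z_2.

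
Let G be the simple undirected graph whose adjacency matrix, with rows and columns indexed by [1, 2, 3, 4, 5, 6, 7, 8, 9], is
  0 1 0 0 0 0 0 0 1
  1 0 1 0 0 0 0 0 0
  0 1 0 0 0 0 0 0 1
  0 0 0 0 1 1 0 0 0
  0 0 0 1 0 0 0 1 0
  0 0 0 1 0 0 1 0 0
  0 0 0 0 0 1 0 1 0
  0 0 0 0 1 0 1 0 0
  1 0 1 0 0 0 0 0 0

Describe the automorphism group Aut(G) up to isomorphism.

G has two connected components, {4, 5, 6, 7, 8} and {1, 2, 3, 9}; each is 2-regular, so G = C_5 ⊔ C_4. No automorphism exchanges components of different sizes, hence Aut(G) is the direct product D_5 × D_4, order 80.

D_5 × D_4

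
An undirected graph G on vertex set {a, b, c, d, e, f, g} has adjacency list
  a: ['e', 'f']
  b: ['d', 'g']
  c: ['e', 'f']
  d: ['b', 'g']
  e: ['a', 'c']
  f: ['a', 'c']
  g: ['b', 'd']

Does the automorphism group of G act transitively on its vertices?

G has two connected components, {a, c, e, f} and {b, d, g}; each is 2-regular, so G = C_4 ⊔ C_3. The orbit of a under Aut(G) is {a, c, e, f}, which does not contain b, so G is not vertex-transitive.

No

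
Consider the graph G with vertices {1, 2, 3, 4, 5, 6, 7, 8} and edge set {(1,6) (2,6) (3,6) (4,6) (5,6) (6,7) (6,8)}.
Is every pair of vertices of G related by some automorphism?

No

Vertex 6 is the only vertex of degree 7, so every automorphism fixes it; G is not vertex-transitive.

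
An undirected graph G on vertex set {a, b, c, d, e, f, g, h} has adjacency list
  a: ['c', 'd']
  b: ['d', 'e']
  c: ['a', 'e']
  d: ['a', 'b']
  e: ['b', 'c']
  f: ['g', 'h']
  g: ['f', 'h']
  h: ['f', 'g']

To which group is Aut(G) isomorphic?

D_5 × D_3

G has two connected components, {a, b, c, d, e} and {f, g, h}; each is 2-regular, so G = C_5 ⊔ C_3. No automorphism exchanges components of different sizes, hence Aut(G) is the direct product D_5 × D_3, order 60.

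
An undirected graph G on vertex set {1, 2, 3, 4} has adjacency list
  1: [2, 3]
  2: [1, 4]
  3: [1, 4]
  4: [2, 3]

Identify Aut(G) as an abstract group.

D_4

G is 2-regular and bipartite on 2^2 = 4 vertices with girth 4; it is the hypercube graph Q_2. Aut(Q_2) consists of the signed permutations of the 2 coordinate axes: 2! permutations times 2^2 sign flips, so |Aut| = 2^2·2! = 8.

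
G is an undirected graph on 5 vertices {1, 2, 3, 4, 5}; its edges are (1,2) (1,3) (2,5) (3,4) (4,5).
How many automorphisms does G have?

G is 2-regular and connected on 5 vertices, i.e. the cycle C_5. C_5 has 5 rotations and 5 reflections, so Aut(C_5) ≅ D_5 of order 10.

10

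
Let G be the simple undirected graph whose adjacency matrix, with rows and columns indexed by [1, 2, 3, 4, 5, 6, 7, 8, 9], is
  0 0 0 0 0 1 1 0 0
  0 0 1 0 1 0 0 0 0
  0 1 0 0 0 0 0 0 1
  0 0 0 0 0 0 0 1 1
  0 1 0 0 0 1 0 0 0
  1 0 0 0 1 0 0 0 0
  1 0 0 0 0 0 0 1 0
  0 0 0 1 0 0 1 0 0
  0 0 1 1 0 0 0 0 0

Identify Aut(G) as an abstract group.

the dihedral group of order 18

G is 2-regular and connected on 9 vertices, i.e. the cycle C_9. The automorphisms of the 9-cycle are exactly the symmetries of a regular 9-gon: the dihedral group D_9, |D_9| = 18.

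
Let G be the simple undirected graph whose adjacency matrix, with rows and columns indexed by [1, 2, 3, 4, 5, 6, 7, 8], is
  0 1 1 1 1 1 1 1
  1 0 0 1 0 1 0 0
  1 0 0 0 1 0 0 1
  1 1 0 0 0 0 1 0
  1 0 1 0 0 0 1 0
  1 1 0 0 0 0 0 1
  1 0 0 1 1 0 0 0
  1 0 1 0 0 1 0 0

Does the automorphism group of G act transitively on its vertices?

No

Vertex 1 is the only vertex of degree 7, so every automorphism fixes it; G is not vertex-transitive.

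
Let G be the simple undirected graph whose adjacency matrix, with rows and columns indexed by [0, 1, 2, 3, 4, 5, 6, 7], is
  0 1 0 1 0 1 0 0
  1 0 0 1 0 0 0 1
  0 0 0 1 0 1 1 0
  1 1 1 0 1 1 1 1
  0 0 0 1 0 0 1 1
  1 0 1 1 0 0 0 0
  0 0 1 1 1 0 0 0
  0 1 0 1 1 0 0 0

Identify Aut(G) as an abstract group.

the dihedral group of order 14

Vertex 3 is the unique vertex of degree 7; the remaining 7 vertices each have degree 3 and induce a cycle, so G is the wheel on 8 vertices with hub 3. Every automorphism fixes the hub and acts on the rim 7-cycle, so Aut(G) ≅ Aut(C_7) = D_7 of order 14.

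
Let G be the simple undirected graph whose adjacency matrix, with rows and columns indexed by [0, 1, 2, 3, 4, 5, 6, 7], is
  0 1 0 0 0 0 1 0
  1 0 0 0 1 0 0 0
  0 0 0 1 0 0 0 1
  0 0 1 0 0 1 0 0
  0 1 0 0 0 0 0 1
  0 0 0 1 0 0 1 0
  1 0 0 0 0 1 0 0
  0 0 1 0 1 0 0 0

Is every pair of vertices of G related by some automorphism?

Every vertex has degree 2 and the graph is connected, so G is the 8-cycle C_8. The automorphisms of the 8-cycle are exactly the symmetries of a regular 8-gon: the dihedral group D_8, |D_8| = 16. This group acts transitively on the 8 vertices.

Yes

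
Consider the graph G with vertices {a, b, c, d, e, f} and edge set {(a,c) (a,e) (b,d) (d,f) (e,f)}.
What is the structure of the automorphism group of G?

The degree sequence is [2, 1, 1, 2, 2, 2]; the two degree-1 vertices b and c are the ends of a path, so G = P_6. The only nontrivial automorphism of a path is the end-to-end reflection, so Aut(G) ≅ Z_2.

Z_2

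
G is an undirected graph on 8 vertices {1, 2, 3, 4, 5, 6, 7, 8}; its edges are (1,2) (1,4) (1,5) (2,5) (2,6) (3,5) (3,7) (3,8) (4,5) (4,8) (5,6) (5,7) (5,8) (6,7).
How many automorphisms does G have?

14

Vertex 5 is the unique vertex of degree 7; the remaining 7 vertices each have degree 3 and induce a cycle, so G is the wheel on 8 vertices with hub 5. Every automorphism fixes the hub and acts on the rim 7-cycle, so Aut(G) ≅ Aut(C_7) = D_7 of order 14.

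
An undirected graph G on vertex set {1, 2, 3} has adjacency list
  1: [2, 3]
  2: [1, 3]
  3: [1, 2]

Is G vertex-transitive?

Yes

Every vertex has degree 2, so G is the complete graph K_3. Any permutation of the 3 vertices preserves K_3, so Aut(K_3) = S_3 of order 3! = 6. This group acts transitively on the 3 vertices.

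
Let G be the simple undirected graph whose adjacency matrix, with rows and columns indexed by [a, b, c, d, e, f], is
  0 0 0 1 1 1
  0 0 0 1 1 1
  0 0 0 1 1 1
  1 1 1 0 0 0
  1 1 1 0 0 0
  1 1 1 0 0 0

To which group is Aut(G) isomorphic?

G is 3-regular and bipartite with parts {d, e, f} and {a, b, c} (each part is independent and every cross-pair is an edge), so G = K_{3,3}. Aut(K_{3,3}) is the wreath product S_3 ≀ Z_2: permute within each part, then optionally swap the parts; |Aut| = 2·(3!)² = 72.

(S_3 × S_3) ⋊ Z_2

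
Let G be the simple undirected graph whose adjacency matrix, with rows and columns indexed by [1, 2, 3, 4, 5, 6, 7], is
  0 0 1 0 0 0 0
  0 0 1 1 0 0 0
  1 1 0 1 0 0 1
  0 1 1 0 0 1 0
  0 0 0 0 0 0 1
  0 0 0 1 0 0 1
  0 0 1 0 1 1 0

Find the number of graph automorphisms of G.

1

Degrees alone do not determine every vertex (e.g. 1 and 5 both have degree 1), but their neighbour-degree multisets differ: N(1) has degrees [4] while N(5) has degrees [3]. Repeating this refinement separates all vertices, so the only automorphism is the identity.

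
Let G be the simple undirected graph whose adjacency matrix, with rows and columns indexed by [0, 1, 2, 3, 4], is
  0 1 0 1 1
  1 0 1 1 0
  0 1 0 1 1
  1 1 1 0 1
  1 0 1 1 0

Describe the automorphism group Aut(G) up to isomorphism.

Vertex 3 is the unique vertex of degree 4; the remaining 4 vertices each have degree 3 and induce a cycle, so G is the wheel on 5 vertices with hub 3. Every automorphism fixes the hub and acts on the rim 4-cycle, so Aut(G) ≅ Aut(C_4) = D_4 of order 8.

the dihedral group of order 8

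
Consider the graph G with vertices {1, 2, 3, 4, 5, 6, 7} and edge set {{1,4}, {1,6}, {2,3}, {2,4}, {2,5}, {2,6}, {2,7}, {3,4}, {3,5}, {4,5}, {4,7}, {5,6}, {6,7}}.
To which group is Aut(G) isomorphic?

1

The degree sequence is [2, 5, 3, 5, 4, 4, 3]. Checking the degree-preserving permutations of the vertex set shows that none except the identity preserves every edge, so Aut(G) is trivial.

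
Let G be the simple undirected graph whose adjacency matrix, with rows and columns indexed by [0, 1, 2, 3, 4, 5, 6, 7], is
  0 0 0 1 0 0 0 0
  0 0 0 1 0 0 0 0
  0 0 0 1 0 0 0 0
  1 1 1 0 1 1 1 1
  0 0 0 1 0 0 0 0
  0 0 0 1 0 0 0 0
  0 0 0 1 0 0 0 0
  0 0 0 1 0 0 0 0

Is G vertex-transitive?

No

Vertex 3 is the only vertex of degree 7, so every automorphism fixes it; G is not vertex-transitive.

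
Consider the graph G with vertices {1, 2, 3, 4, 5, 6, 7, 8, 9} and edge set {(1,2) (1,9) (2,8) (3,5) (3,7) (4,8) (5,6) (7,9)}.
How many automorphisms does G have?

2

The degree sequence is [2, 2, 2, 1, 2, 1, 2, 2, 2]; the two degree-1 vertices 4 and 6 are the ends of a path, so G = P_9. The only nontrivial automorphism of a path is the end-to-end reflection, so Aut(G) ≅ Z_2.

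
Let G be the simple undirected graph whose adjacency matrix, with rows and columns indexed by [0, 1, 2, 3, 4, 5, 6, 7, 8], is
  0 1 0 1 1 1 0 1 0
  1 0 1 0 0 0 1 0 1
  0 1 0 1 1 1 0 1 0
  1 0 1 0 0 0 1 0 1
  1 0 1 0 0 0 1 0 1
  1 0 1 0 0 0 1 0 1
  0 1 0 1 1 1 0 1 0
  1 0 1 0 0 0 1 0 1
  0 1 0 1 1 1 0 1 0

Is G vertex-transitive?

Automorphisms preserve degree, but G has vertices of degree 4 and vertices of degree 5; no automorphism maps one to the other, so G is not vertex-transitive.

No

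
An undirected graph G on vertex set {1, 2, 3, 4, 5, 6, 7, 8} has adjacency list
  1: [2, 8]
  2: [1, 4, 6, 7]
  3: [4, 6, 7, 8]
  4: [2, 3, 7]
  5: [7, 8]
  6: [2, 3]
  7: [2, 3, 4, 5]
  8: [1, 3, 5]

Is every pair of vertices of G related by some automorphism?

No

Automorphisms preserve degree, but G has vertices of degree 2 and vertices of degree 4; no automorphism maps one to the other, so G is not vertex-transitive.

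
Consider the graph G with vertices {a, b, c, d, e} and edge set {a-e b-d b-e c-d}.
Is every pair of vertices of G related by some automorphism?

No

Automorphisms preserve degree, but G has vertices of degree 1 and vertices of degree 2; no automorphism maps one to the other, so G is not vertex-transitive.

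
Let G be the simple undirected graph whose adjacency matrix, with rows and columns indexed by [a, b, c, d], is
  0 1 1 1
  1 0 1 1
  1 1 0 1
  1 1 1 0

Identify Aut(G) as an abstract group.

S_4

All 4 vertices are pairwise adjacent: G = K_4. Every bijection on the vertex set is an automorphism of K_4; hence Aut(K_4) ≅ S_4, order 24.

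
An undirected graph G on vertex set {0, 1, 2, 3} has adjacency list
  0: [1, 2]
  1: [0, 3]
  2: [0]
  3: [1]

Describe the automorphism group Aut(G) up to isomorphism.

C_2

The degree sequence is [2, 2, 1, 1]; the two degree-1 vertices 2 and 3 are the ends of a path, so G = P_4. The only nontrivial automorphism of a path is the end-to-end reflection, so Aut(G) ≅ Z_2.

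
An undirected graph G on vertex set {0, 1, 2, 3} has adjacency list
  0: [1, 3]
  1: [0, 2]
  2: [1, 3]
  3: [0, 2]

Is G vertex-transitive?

Yes

G is 2-regular and bipartite on 2^2 = 4 vertices with girth 4; it is the hypercube graph Q_2. Aut(Q_2) consists of the signed permutations of the 2 coordinate axes: 2! permutations times 2^2 sign flips, so |Aut| = 2^2·2! = 8. Under this action every vertex can be carried to every other, so G is vertex-transitive.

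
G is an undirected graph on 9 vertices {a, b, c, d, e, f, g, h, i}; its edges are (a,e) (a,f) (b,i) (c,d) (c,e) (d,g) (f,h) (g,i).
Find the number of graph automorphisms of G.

The degree sequence is [2, 1, 2, 2, 2, 2, 2, 1, 2]; the two degree-1 vertices b and h are the ends of a path, so G = P_9. A path has exactly one nontrivial symmetry — reversal — giving Aut(G) of order 2.

2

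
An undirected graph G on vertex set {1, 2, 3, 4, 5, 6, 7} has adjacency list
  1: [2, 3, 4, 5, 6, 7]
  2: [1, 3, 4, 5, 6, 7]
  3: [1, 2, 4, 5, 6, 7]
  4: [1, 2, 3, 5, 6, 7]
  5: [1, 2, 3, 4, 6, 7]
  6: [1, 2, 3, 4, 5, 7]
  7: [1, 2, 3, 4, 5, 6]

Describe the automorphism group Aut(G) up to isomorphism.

Every vertex has degree 6, so G is the complete graph K_7. Every bijection on the vertex set is an automorphism of K_7; hence Aut(K_7) ≅ S_7, order 5040.

S_7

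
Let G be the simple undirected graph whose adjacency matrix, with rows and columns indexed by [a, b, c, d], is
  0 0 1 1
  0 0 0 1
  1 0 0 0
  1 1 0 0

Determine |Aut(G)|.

2

The degree sequence is [2, 1, 1, 2]; the two degree-1 vertices b and c are the ends of a path, so G = P_4. The only nontrivial automorphism of a path is the end-to-end reflection, so Aut(G) ≅ Z_2.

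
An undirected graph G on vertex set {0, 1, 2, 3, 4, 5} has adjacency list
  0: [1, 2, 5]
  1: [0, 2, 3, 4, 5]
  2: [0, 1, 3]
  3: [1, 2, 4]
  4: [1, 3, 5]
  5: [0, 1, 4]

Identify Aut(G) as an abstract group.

Vertex 1 is the unique vertex of degree 5; the remaining 5 vertices each have degree 3 and induce a cycle, so G is the wheel on 6 vertices with hub 1. With the hub fixed, the remaining symmetry is that of the rim cycle C_5, giving the dihedral group D_5.

the dihedral group of order 10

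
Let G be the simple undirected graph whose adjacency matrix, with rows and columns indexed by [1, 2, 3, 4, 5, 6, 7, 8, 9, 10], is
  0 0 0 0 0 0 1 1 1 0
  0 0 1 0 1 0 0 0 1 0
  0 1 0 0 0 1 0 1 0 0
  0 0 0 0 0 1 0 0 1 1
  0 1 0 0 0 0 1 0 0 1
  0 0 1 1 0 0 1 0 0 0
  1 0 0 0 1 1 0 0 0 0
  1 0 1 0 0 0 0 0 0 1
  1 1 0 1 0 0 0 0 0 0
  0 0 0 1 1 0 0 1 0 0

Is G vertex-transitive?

Yes

G is 3-regular on 10 vertices with no triangles and no 4-cycles (girth 5): this is the Petersen graph. It is a classical fact that the Petersen graph has automorphism group S_5 (order 120), arising from its description as the Kneser graph K(5,2). This group acts transitively on the 10 vertices.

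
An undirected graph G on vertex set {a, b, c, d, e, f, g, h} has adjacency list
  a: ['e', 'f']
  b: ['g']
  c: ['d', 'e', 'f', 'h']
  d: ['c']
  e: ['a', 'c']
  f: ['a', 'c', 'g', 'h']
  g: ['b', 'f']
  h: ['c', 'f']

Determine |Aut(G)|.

The degree sequence is [2, 1, 4, 1, 2, 4, 2, 2]. Checking the degree-preserving permutations of the vertex set shows that none except the identity preserves every edge, so Aut(G) is trivial.

1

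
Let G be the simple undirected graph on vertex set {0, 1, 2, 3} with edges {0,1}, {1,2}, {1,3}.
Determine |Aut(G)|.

6

Vertex 1 has degree 3 and every other vertex has degree 1, so G is the star K_{1,3} with centre 1. The 3 leaves are pairwise interchangeable while the centre is fixed, giving Aut(G) = S_3.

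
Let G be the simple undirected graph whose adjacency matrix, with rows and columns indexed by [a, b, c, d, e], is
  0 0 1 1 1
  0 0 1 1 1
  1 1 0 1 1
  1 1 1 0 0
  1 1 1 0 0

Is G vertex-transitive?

Vertex c is the only vertex of degree 4, so every automorphism fixes it; G is not vertex-transitive.

No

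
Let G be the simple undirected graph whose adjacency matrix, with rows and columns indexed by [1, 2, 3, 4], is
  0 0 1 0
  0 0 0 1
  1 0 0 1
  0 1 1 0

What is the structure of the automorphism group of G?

the cyclic group of order 2

The degree sequence is [1, 1, 2, 2]; the two degree-1 vertices 1 and 2 are the ends of a path, so G = P_4. The only nontrivial automorphism of a path is the end-to-end reflection, so Aut(G) ≅ Z_2.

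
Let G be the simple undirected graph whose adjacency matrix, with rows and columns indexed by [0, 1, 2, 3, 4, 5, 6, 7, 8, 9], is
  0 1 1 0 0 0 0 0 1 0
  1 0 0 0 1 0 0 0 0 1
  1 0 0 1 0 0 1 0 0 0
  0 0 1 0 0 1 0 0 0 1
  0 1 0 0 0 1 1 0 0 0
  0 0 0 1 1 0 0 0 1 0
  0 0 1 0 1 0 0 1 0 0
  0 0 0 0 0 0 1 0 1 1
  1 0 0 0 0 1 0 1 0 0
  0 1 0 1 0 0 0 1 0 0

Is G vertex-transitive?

Yes

G is 3-regular on 10 vertices with no triangles and no 4-cycles (girth 5): this is the Petersen graph. Viewing the Petersen graph as the Kneser graph K(5,2) — vertices are 2-subsets of {1,…,5}, edges join disjoint pairs — its automorphisms are exactly the permutations of the 5-element set, so Aut ≅ S_5 of order 120. This group acts transitively on the 10 vertices.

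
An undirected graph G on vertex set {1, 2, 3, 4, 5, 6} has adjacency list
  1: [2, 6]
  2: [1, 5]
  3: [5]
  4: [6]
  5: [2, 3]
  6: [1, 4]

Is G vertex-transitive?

Automorphisms preserve degree, but G has vertices of degree 1 and vertices of degree 2; no automorphism maps one to the other, so G is not vertex-transitive.

No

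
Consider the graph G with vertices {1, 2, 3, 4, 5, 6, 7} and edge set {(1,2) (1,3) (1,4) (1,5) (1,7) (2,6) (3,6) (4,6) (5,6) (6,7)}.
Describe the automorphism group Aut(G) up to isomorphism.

The vertices split by degree into {1, 6} (degree 5) and {2, 3, 4, 5, 7} (degree 2); every edge runs between the two parts, so G is the complete bipartite graph K_{2,5}. Automorphisms preserve the bipartition setwise (since the parts differ in size) and act as S_2 × S_5 within it; |Aut| = 240.

S_2 × S_5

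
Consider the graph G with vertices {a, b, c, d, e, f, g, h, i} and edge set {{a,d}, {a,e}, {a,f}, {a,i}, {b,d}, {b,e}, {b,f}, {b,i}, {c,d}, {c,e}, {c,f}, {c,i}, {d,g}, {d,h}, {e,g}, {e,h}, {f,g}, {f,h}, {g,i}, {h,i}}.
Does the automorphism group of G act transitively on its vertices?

No

Automorphisms preserve degree, but G has vertices of degree 4 and vertices of degree 5; no automorphism maps one to the other, so G is not vertex-transitive.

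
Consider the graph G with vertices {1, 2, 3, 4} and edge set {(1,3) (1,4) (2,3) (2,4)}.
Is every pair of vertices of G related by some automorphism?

G is 2-regular and bipartite on 2^2 = 4 vertices with girth 4; it is the hypercube graph Q_2. The symmetry group of the 2-cube is the hyperoctahedral group B_2 = Z_2 ≀ S_2, of order 2^2·2! = 8. Under this action every vertex can be carried to every other, so G is vertex-transitive.

Yes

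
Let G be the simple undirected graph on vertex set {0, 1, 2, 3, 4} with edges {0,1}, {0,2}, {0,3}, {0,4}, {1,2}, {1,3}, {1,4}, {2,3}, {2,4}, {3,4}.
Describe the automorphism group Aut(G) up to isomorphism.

the symmetric group on 5 letters

All 5 vertices are pairwise adjacent: G = K_5. Any permutation of the 5 vertices preserves K_5, so Aut(K_5) = S_5 of order 5! = 120.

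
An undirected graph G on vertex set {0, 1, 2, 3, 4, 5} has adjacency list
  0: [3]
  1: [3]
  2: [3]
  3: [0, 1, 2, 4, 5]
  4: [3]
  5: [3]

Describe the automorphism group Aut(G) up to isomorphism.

Vertex 3 has degree 5 and every other vertex has degree 1, so G is the star K_{1,5} with centre 3. Any automorphism fixes the centre and permutes the 5 leaves freely, so Aut(G) ≅ S_5 of order 5! = 120.

the symmetric group on 5 letters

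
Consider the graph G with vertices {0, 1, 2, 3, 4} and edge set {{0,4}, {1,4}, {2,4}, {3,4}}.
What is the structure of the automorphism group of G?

Vertex 4 has degree 4 and every other vertex has degree 1, so G is the star K_{1,4} with centre 4. Any automorphism fixes the centre and permutes the 4 leaves freely, so Aut(G) ≅ S_4 of order 4! = 24.

the symmetric group on 4 letters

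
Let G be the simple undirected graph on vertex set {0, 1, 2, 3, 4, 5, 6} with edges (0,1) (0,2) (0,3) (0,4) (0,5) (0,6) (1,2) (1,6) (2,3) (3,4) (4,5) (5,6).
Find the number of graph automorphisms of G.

Vertex 0 is the unique vertex of degree 6; the remaining 6 vertices each have degree 3 and induce a cycle, so G is the wheel on 7 vertices with hub 0. Every automorphism fixes the hub and acts on the rim 6-cycle, so Aut(G) ≅ Aut(C_6) = D_6 of order 12.

12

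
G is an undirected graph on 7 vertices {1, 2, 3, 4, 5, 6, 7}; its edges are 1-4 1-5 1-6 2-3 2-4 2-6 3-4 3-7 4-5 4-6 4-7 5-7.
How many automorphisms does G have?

Vertex 4 is the unique vertex of degree 6; the remaining 6 vertices each have degree 3 and induce a cycle, so G is the wheel on 7 vertices with hub 4. Every automorphism fixes the hub and acts on the rim 6-cycle, so Aut(G) ≅ Aut(C_6) = D_6 of order 12.

12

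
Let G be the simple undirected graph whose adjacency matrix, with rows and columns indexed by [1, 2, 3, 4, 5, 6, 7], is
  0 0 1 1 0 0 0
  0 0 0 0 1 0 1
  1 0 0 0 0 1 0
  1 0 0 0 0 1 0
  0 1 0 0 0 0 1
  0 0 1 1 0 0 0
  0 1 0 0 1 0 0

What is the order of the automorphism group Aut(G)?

G has two connected components, {1, 3, 4, 6} and {2, 5, 7}; each is 2-regular, so G = C_4 ⊔ C_3. The components are non-isomorphic (different sizes), so Aut(G) = Aut(C_3) × Aut(C_4) = D_3 × D_4 of order 6·8 = 48.

48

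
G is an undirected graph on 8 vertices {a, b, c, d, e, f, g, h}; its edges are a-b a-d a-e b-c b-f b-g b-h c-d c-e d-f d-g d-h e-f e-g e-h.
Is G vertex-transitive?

Automorphisms preserve degree, but G has vertices of degree 3 and vertices of degree 5; no automorphism maps one to the other, so G is not vertex-transitive.

No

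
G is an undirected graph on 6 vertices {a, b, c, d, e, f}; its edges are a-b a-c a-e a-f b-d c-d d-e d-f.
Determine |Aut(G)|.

48

The vertices split by degree into {a, d} (degree 4) and {b, c, e, f} (degree 2); every edge runs between the two parts, so G is the complete bipartite graph K_{2,4}. The parts have unequal sizes, so no automorphism swaps them; each part is permuted independently, giving S_2 × S_4 of order 2!·4! = 48.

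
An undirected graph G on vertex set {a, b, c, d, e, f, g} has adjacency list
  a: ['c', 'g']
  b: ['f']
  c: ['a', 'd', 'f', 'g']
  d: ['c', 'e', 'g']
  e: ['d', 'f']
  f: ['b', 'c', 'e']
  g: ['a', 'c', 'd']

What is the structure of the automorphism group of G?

the trivial group

The degree sequence is [2, 1, 4, 3, 2, 3, 3]. Checking the degree-preserving permutations of the vertex set shows that none except the identity preserves every edge, so Aut(G) is trivial.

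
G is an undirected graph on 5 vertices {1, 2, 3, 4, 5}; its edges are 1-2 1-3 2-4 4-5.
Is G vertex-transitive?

Automorphisms preserve degree, but G has vertices of degree 1 and vertices of degree 2; no automorphism maps one to the other, so G is not vertex-transitive.

No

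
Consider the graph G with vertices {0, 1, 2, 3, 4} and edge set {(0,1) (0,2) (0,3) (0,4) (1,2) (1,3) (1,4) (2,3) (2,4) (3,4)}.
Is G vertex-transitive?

Yes

All 5 vertices are pairwise adjacent: G = K_5. Every bijection on the vertex set is an automorphism of K_5; hence Aut(K_5) ≅ S_5, order 120. Under this action every vertex can be carried to every other, so G is vertex-transitive.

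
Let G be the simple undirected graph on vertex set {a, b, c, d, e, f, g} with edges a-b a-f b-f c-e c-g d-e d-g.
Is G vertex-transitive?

No

G has two connected components, {c, d, e, g} and {a, b, f}; each is 2-regular, so G = C_4 ⊔ C_3. The orbit of a under Aut(G) is {a, b, f}, which does not contain c, so G is not vertex-transitive.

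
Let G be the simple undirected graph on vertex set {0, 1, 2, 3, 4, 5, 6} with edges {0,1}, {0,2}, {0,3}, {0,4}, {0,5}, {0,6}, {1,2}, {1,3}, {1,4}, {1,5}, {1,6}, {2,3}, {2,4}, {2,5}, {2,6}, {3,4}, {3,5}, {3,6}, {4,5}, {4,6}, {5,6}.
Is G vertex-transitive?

All 7 vertices are pairwise adjacent: G = K_7. Any permutation of the 7 vertices preserves K_7, so Aut(K_7) = S_7 of order 7! = 5040. Under this action every vertex can be carried to every other, so G is vertex-transitive.

Yes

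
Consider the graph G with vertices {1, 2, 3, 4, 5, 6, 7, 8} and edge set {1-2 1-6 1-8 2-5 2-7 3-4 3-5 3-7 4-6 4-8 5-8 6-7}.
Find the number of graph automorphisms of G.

G is 3-regular and bipartite on 2^3 = 8 vertices with girth 4; it is the hypercube graph Q_3. The symmetry group of the 3-cube is the hyperoctahedral group B_3 = Z_2 ≀ S_3, of order 2^3·3! = 48.

48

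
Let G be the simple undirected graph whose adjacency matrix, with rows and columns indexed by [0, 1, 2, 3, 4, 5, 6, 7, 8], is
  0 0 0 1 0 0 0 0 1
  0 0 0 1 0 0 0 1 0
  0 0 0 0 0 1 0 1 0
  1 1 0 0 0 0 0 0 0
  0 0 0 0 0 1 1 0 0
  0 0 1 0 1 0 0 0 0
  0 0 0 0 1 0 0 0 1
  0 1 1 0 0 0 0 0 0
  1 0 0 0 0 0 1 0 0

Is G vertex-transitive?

Yes

G is 2-regular and connected on 9 vertices, i.e. the cycle C_9. The automorphisms of the 9-cycle are exactly the symmetries of a regular 9-gon: the dihedral group D_9, |D_9| = 18. This group acts transitively on the 9 vertices.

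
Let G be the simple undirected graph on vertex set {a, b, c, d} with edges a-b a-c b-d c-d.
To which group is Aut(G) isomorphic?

the hyperoctahedral group B_2

G is 2-regular and bipartite on 2^2 = 4 vertices with girth 4; it is the hypercube graph Q_2. The symmetry group of the 2-cube is the hyperoctahedral group B_2 = Z_2 ≀ S_2, of order 2^2·2! = 8.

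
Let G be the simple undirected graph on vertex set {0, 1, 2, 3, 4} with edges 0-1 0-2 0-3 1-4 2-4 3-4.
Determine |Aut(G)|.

12

The vertices split by degree into {0, 4} (degree 3) and {1, 2, 3} (degree 2); every edge runs between the two parts, so G is the complete bipartite graph K_{2,3}. Automorphisms preserve the bipartition setwise (since the parts differ in size) and act as S_3 × S_2 within it; |Aut| = 12.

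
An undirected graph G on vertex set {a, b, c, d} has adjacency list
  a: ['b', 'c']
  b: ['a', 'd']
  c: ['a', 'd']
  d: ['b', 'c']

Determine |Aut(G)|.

8

G is 2-regular and connected on 4 vertices, i.e. the cycle C_4. The automorphisms of the 4-cycle are exactly the symmetries of a regular 4-gon: the dihedral group D_4, |D_4| = 8.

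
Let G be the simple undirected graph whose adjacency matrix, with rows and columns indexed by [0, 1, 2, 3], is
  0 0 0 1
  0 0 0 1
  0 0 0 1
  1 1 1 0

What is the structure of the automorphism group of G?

S_3

Vertex 3 has degree 3 and every other vertex has degree 1, so G is the star K_{1,3} with centre 3. The 3 leaves are pairwise interchangeable while the centre is fixed, giving Aut(G) = S_3.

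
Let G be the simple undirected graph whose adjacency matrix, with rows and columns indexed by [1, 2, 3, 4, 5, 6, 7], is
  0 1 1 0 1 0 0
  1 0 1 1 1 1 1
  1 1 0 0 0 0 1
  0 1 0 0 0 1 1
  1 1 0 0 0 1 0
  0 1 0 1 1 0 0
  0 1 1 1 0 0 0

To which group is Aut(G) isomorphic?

Vertex 2 is the unique vertex of degree 6; the remaining 6 vertices each have degree 3 and induce a cycle, so G is the wheel on 7 vertices with hub 2. With the hub fixed, the remaining symmetry is that of the rim cycle C_6, giving the dihedral group D_6.

the dihedral group of order 12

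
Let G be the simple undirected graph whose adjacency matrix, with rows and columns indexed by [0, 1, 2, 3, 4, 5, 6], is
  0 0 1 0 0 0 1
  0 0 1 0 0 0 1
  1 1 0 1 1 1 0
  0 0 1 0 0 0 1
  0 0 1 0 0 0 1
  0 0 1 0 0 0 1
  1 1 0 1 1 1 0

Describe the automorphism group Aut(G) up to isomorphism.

S_5 × S_2

The vertices split by degree into {2, 6} (degree 5) and {0, 1, 3, 4, 5} (degree 2); every edge runs between the two parts, so G is the complete bipartite graph K_{2,5}. Automorphisms preserve the bipartition setwise (since the parts differ in size) and act as S_5 × S_2 within it; |Aut| = 240.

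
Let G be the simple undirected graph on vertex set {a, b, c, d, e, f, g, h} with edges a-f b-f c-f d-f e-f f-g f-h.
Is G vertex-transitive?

No

Vertex f is the only vertex of degree 7, so every automorphism fixes it; G is not vertex-transitive.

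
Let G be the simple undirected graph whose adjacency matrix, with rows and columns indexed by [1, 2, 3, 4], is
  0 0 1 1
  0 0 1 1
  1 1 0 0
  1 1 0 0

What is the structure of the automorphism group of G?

the dihedral group of order 8

G is 2-regular and bipartite on 2^2 = 4 vertices with girth 4; it is the hypercube graph Q_2. Aut(Q_2) consists of the signed permutations of the 2 coordinate axes: 2! permutations times 2^2 sign flips, so |Aut| = 2^2·2! = 8.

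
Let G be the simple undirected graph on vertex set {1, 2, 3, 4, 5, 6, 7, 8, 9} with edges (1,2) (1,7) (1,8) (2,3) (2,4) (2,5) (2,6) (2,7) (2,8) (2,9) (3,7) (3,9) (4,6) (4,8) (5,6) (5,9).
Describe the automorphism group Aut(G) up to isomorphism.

Vertex 2 is the unique vertex of degree 8; the remaining 8 vertices each have degree 3 and induce a cycle, so G is the wheel on 9 vertices with hub 2. Every automorphism fixes the hub and acts on the rim 8-cycle, so Aut(G) ≅ Aut(C_8) = D_8 of order 16.

D_8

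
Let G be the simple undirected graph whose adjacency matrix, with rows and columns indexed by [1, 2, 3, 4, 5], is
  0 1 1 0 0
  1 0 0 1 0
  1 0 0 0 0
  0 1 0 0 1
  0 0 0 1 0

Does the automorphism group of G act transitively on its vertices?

Automorphisms preserve degree, but G has vertices of degree 1 and vertices of degree 2; no automorphism maps one to the other, so G is not vertex-transitive.

No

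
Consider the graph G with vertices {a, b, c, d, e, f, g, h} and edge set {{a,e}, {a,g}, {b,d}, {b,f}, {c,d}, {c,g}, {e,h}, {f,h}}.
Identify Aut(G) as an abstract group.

the dihedral group of order 16

G is 2-regular and connected on 8 vertices, i.e. the cycle C_8. The automorphisms of the 8-cycle are exactly the symmetries of a regular 8-gon: the dihedral group D_8, |D_8| = 16.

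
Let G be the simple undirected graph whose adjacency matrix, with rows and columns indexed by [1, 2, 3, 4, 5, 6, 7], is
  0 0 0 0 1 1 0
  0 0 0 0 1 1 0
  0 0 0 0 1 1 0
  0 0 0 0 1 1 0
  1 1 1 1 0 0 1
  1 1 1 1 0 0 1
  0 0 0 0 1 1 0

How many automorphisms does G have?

240

The vertices split by degree into {5, 6} (degree 5) and {1, 2, 3, 4, 7} (degree 2); every edge runs between the two parts, so G is the complete bipartite graph K_{2,5}. Automorphisms preserve the bipartition setwise (since the parts differ in size) and act as S_2 × S_5 within it; |Aut| = 240.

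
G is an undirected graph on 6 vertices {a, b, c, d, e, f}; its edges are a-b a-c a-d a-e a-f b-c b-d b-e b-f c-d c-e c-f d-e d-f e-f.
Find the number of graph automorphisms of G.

720

All 6 vertices are pairwise adjacent: G = K_6. Every bijection on the vertex set is an automorphism of K_6; hence Aut(K_6) ≅ S_6, order 720.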